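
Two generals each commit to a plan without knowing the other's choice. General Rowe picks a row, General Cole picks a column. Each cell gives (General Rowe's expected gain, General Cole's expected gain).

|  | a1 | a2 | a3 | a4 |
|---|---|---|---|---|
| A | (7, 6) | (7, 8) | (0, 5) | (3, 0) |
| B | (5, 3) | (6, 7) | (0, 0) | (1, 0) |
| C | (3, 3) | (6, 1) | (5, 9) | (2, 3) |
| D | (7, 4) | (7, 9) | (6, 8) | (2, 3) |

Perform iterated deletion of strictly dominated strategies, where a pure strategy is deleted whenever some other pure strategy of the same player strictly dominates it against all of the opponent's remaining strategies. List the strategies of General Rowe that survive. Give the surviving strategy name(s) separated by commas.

Row B is eliminated: D beats it against every remaining column (a1: 7>5, a2: 7>6, a3: 6>0, a4: 2>1).
For General Cole, a3 strictly dominates a4 on the remaining rows (A: 5>0, C: 9>3, D: 8>3); eliminate a4.
Row C is eliminated: D beats it against every remaining column (a1: 7>3, a2: 7>6, a3: 6>5).
For General Cole, a2 strictly dominates a1 on the remaining rows (A: 8>6, D: 9>4); eliminate a1.
For General Cole, a2 strictly dominates a3 on the remaining rows (A: 8>5, D: 9>8); eliminate a3.
Among the remaining strategies, none is strictly dominated by another pure strategy of the same player, so the elimination stops.
Surviving strategies — General Rowe: {A, D}; General Cole: {a2}.

A, D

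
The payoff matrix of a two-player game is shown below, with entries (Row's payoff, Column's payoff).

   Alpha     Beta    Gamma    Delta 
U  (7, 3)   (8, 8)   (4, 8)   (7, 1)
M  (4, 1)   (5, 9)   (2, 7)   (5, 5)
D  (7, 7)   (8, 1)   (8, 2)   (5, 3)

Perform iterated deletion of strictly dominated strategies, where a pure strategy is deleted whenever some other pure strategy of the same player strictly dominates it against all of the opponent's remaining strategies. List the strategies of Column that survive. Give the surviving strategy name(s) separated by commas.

Alpha, Beta, Gamma

Row M is eliminated: U beats it against every remaining column (Alpha: 7>4, Beta: 8>5, Gamma: 4>2, Delta: 7>5).
Column Delta is eliminated: Alpha beats it against every remaining row (U: 3>1, D: 7>3).
Among the remaining strategies, none is strictly dominated by another pure strategy of the same player, so the elimination stops.
Surviving strategies — Row: {U, D}; Column: {Alpha, Beta, Gamma}.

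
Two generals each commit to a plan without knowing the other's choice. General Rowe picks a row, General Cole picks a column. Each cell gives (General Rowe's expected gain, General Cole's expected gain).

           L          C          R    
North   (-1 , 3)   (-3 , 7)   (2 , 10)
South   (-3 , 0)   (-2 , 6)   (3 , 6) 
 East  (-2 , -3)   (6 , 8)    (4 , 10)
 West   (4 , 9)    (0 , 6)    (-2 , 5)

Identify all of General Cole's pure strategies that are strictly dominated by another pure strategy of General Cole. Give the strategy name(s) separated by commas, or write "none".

Nothing dominates L: C at West (9>6); R at West (9>5).
Nothing dominates C: L at North (7>3); R at South (6=6).
R is not dominated — it holds its own against L at North (10>3); C at North (10>7).

none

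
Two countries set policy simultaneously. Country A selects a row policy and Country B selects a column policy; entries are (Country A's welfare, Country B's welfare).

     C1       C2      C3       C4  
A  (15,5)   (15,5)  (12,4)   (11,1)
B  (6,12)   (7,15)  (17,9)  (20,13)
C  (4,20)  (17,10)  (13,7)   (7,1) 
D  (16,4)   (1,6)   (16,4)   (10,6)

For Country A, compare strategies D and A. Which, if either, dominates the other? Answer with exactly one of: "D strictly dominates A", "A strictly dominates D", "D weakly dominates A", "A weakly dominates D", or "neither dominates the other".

D's payoffs vs A's, by Country B's action — C1: 16>15, C2: 1<15, C3: 16>12, C4: 10<11.
D does better at C1, C3 but worse at C2, C4; neither strategy dominates the other.

neither dominates the other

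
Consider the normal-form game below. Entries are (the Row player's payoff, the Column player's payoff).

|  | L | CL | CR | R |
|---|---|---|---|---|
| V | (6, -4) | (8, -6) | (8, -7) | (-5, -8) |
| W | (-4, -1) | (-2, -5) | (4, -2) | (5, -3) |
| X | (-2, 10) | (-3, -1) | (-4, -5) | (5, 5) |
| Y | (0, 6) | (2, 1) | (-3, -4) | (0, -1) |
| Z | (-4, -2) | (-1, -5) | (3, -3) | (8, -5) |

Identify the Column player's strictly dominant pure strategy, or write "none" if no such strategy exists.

L

L vs CL: V: -4>-6, W: -1>-5, X: 10>-1, Y: 6>1, Z: -2>-5.
L vs CR: V: -4>-7, W: -1>-2, X: 10>-5, Y: 6>-4, Z: -2>-3.
L vs R: V: -4>-8, W: -1>-3, X: 10>5, Y: 6>-1, Z: -2>-5.
L strictly beats every other strategy against every opponent action, so it is strictly dominant.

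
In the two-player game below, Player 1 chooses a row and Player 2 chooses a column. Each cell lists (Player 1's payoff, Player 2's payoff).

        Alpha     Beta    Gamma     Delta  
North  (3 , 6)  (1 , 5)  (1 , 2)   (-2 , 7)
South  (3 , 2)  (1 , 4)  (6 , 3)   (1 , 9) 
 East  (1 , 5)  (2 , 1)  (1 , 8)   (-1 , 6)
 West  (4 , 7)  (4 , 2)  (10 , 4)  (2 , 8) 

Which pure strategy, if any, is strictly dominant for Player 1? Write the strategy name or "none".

West vs North: Alpha: 4>3, Beta: 4>1, Gamma: 10>1, Delta: 2>-2.
West vs South: Alpha: 4>3, Beta: 4>1, Gamma: 10>6, Delta: 2>1.
West vs East: Alpha: 4>1, Beta: 4>2, Gamma: 10>1, Delta: 2>-1.
West strictly beats every other strategy against every opponent action, so it is strictly dominant.

West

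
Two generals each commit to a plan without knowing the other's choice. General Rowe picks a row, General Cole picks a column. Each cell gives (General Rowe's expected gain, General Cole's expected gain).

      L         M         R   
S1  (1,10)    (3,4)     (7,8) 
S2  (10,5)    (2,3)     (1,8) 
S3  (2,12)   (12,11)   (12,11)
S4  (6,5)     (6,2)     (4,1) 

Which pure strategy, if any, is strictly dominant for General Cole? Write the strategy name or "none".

none

L fails to dominate R at S2 (5<8).
M fails to dominate L at S1 (4<10).
R fails to dominate L at S1 (8<10).
No single strategy dominates all the others.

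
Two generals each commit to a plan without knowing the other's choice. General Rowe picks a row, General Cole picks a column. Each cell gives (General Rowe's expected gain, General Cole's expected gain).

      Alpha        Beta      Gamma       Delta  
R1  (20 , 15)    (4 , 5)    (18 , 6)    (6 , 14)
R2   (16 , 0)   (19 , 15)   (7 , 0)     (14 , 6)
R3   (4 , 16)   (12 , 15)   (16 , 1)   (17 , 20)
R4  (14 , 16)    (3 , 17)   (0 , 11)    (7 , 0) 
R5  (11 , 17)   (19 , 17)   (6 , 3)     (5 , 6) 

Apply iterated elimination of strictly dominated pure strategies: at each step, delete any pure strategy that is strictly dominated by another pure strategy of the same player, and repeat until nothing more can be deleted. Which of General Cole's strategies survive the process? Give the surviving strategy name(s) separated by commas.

For General Rowe, R2 strictly dominates R4 on the remaining columns (Alpha: 16>14, Beta: 19>3, Gamma: 7>0, Delta: 14>7); eliminate R4.
For General Cole, Delta strictly dominates Gamma on the remaining rows (R1: 14>6, R2: 6>0, R3: 20>1, R5: 6>3); eliminate Gamma.
Among the remaining strategies, none is strictly dominated by another pure strategy of the same player, so the elimination stops.
Surviving strategies — General Rowe: {R1, R2, R3, R5}; General Cole: {Alpha, Beta, Delta}.

Alpha, Beta, Delta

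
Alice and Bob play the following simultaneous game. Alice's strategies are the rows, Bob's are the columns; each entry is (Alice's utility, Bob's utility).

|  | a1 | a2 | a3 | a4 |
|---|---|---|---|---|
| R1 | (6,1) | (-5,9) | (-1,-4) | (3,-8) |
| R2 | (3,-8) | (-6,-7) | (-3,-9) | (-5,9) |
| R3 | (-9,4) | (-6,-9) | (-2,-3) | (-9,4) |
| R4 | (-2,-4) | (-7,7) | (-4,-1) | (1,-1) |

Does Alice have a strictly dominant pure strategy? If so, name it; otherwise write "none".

R1

R1 vs R2: a1: 6>3, a2: -5>-6, a3: -1>-3, a4: 3>-5.
R1 vs R3: a1: 6>-9, a2: -5>-6, a3: -1>-2, a4: 3>-9.
R1 vs R4: a1: 6>-2, a2: -5>-7, a3: -1>-4, a4: 3>1.
R1 strictly beats every other strategy against every opponent action, so it is strictly dominant.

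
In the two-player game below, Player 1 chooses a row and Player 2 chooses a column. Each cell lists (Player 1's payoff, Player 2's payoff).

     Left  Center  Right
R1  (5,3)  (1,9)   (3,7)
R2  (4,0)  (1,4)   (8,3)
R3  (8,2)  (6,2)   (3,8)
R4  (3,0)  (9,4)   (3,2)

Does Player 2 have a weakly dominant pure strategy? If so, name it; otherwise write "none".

Left fails to dominate Center at R1 (3<9).
Center fails to dominate Right at R3 (2<8).
Right fails to dominate Center at R1 (7<9).
No single strategy dominates all the others.

none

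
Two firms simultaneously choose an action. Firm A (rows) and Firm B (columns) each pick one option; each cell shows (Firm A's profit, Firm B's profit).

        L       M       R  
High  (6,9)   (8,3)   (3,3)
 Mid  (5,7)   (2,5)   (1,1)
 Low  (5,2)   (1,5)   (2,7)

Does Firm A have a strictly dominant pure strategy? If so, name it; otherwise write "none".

High

High vs Mid: L: 6>5, M: 8>2, R: 3>1.
High vs Low: L: 6>5, M: 8>1, R: 3>2.
High strictly beats every other strategy against every opponent action, so it is strictly dominant.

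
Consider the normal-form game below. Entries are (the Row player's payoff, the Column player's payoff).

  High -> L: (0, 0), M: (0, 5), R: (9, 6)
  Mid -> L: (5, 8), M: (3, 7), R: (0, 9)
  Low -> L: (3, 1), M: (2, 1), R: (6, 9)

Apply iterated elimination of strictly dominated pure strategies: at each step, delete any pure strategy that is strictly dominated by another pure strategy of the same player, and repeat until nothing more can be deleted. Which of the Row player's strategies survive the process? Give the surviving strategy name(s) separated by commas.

High

The Column player's strategy L is strictly dominated by R (High: 6>0, Mid: 9>8, Low: 9>1) and is removed.
Column M is eliminated: R beats it against every remaining row (High: 6>5, Mid: 9>7, Low: 9>1).
For the Row player, High strictly dominates Mid on the remaining columns (R: 9>0); eliminate Mid.
Row Low is eliminated: High beats it against every remaining column (R: 9>6).
Among the remaining strategies, none is strictly dominated by another pure strategy of the same player, so the elimination stops.
Surviving strategies — the Row player: {High}; the Column player: {R}.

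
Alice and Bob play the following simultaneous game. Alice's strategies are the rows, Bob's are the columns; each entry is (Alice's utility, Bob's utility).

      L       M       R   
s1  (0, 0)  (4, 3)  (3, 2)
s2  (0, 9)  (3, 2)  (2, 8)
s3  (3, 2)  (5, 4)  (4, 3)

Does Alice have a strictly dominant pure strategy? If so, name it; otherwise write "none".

s3 vs s1: L: 3>0, M: 5>4, R: 4>3.
s3 vs s2: L: 3>0, M: 5>3, R: 4>2.
s3 strictly beats every other strategy against every opponent action, so it is strictly dominant.

s3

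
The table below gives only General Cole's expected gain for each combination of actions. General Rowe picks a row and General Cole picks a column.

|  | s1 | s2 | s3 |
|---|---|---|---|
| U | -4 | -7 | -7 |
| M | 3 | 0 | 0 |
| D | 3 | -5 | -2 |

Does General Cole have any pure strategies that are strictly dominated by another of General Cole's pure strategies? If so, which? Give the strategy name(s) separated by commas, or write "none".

Nothing dominates s1: s2 at U (-4>-7); s3 at U (-4>-7).
s2: dominated, since s1 does at least as well everywhere (U: -4>-7, M: 3>0, D: 3>-5).
s3: dominated, since s1 does at least as well everywhere (U: -4>-7, M: 3>0, D: 3>-2).

s2, s3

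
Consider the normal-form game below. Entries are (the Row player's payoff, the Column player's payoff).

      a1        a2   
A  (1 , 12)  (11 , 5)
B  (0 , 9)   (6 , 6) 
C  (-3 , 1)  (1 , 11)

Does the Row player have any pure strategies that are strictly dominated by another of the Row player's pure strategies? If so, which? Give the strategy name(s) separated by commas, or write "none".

A is not dominated — it holds its own against B at a1 (1>0); C at a1 (1>-3).
B: dominated, since A does at least as well everywhere (a1: 1>0, a2: 11>6).
C is strictly dominated by A (a1: 1>-3, a2: 11>1).

B, C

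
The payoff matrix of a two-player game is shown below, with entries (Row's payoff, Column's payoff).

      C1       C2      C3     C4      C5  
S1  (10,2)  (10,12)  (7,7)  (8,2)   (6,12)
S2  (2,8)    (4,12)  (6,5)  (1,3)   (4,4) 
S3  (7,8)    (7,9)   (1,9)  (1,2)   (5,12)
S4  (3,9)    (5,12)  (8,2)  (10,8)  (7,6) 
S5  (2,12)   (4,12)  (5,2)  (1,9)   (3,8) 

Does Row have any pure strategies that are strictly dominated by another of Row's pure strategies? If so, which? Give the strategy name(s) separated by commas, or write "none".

S2, S3, S5

S1 is not dominated — it holds its own against S2 at C1 (10>2); S3 at C1 (10>7); S4 at C1 (10>3); S5 at C1 (10>2).
S2: dominated, since S1 does at least as well everywhere (C1: 10>2, C2: 10>4, C3: 7>6, C4: 8>1, C5: 6>4).
S3 is strictly dominated by S1 (C1: 10>7, C2: 10>7, C3: 7>1, C4: 8>1, C5: 6>5).
S4: no other strategy beats it everywhere (S1 at C3 (8>7); S2 at C1 (3>2); S3 at C3 (8>1); S5 at C1 (3>2)).
S5 is strictly dominated by S1 (C1: 10>2, C2: 10>4, C3: 7>5, C4: 8>1, C5: 6>3).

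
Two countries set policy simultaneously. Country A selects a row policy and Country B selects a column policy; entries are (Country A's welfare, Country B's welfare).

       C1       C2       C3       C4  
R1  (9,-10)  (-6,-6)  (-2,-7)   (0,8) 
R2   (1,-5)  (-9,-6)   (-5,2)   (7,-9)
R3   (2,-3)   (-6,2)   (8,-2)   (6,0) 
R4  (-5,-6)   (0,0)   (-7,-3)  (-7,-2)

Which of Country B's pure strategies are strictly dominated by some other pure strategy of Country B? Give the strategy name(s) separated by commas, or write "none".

C1

C1 is strictly dominated by C3 (R1: -7>-10, R2: 2>-5, R3: -2>-3, R4: -3>-6).
C2: no other strategy beats it everywhere (C1 at R1 (-6>-10); C3 at R1 (-6>-7); C4 at R2 (-6>-9)).
C3: no other strategy beats it everywhere (C1 at R1 (-7>-10); C2 at R2 (2>-6); C4 at R2 (2>-9)).
C4: no other strategy beats it everywhere (C1 at R1 (8>-10); C2 at R1 (8>-6); C3 at R1 (8>-7)).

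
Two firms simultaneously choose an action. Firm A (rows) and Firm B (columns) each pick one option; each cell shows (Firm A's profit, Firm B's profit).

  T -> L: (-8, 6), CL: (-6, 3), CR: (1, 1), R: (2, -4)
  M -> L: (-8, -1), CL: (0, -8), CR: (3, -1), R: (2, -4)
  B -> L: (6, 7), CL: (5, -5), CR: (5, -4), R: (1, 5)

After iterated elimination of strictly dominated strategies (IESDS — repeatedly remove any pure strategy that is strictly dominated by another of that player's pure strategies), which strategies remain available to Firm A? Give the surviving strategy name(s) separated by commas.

B

Firm B's strategy CL is strictly dominated by L (T: 6>3, M: -1>-8, B: 7>-5) and is removed.
Firm B's strategy R is strictly dominated by L (T: 6>-4, M: -1>-4, B: 7>5) and is removed.
Row T is eliminated: B beats it against every remaining column (L: 6>-8, CR: 5>1).
Firm A's strategy M is strictly dominated by B (L: 6>-8, CR: 5>3) and is removed.
For Firm B, L strictly dominates CR on the remaining rows (B: 7>-4); eliminate CR.
Among the remaining strategies, none is strictly dominated by another pure strategy of the same player, so the elimination stops.
Surviving strategies — Firm A: {B}; Firm B: {L}.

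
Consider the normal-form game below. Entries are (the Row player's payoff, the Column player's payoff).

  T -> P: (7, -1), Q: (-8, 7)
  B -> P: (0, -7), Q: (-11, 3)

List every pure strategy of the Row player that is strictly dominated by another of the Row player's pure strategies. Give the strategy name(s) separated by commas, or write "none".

B

T: no other strategy beats it everywhere (B at P (7>0)).
B is strictly dominated by T (P: 7>0, Q: -8>-11).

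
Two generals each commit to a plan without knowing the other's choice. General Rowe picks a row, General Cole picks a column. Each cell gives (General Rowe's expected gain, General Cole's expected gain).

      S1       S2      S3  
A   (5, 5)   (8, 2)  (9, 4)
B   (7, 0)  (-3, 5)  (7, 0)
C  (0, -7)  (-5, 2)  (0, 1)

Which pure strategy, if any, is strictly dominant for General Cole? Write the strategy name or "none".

none

S1 fails to dominate S2 at B (0<5).
S2 fails to dominate S1 at A (2<5).
S3 fails to dominate S1 at A (4<5).
No single strategy dominates all the others.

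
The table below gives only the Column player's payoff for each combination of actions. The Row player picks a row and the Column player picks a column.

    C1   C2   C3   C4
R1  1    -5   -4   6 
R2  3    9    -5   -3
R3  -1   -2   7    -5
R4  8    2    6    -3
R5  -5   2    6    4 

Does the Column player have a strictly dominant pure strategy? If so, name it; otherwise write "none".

C1 fails to dominate C2 at R2 (3<9).
C2 fails to dominate C1 at R1 (-5<1).
C3 fails to dominate C1 at R1 (-4<1).
C4 fails to dominate C1 at R2 (-3<3).
No single strategy dominates all the others.

none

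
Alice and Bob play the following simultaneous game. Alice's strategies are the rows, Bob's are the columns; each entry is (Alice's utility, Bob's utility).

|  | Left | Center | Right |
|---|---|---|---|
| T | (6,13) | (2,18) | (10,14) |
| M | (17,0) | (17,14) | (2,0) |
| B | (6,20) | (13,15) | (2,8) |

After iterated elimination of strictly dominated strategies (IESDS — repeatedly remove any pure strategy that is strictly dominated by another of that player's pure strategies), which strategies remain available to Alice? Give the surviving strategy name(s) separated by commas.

M

For Bob, Center strictly dominates Right on the remaining rows (T: 18>14, M: 14>0, B: 15>8); eliminate Right.
Alice's strategy T is strictly dominated by M (Left: 17>6, Center: 17>2) and is removed.
For Alice, M strictly dominates B on the remaining columns (Left: 17>6, Center: 17>13); eliminate B.
Bob's strategy Left is strictly dominated by Center (M: 14>0) and is removed.
Among the remaining strategies, none is strictly dominated by another pure strategy of the same player, so the elimination stops.
Surviving strategies — Alice: {M}; Bob: {Center}.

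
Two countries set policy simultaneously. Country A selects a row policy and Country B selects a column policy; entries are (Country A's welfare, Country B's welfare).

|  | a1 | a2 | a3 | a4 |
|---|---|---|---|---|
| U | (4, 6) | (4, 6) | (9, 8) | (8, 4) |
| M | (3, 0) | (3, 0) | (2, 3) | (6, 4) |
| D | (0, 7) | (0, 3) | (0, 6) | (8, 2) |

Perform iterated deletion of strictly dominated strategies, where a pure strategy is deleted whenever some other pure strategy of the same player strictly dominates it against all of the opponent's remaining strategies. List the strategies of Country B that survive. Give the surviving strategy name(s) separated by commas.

Row M is eliminated: U beats it against every remaining column (a1: 4>3, a2: 4>3, a3: 9>2, a4: 8>6).
Column a2 is eliminated: a3 beats it against every remaining row (U: 8>6, D: 6>3).
Country B's strategy a4 is strictly dominated by a1 (U: 6>4, D: 7>2) and is removed.
For Country A, U strictly dominates D on the remaining columns (a1: 4>0, a3: 9>0); eliminate D.
Column a1 is eliminated: a3 beats it against every remaining row (U: 8>6).
Among the remaining strategies, none is strictly dominated by another pure strategy of the same player, so the elimination stops.
Surviving strategies — Country A: {U}; Country B: {a3}.

a3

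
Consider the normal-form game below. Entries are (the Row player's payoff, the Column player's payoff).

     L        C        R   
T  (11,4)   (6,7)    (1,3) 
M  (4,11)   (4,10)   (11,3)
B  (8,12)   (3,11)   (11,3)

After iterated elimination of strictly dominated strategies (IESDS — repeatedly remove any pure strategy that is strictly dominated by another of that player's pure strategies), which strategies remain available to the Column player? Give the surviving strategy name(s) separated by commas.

C

Column R is eliminated: L beats it against every remaining row (T: 4>3, M: 11>3, B: 12>3).
Row M is eliminated: T beats it against every remaining column (L: 11>4, C: 6>4).
Row B is eliminated: T beats it against every remaining column (L: 11>8, C: 6>3).
For the Column player, C strictly dominates L on the remaining rows (T: 7>4); eliminate L.
Among the remaining strategies, none is strictly dominated by another pure strategy of the same player, so the elimination stops.
Surviving strategies — the Row player: {T}; the Column player: {C}.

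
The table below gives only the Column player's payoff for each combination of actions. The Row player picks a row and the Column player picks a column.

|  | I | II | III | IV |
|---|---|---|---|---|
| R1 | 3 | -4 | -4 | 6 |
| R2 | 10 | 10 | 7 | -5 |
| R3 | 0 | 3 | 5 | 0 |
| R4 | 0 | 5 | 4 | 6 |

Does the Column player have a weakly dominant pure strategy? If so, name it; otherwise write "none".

none

I fails to dominate II at R3 (0<3).
II fails to dominate I at R1 (-4<3).
III fails to dominate I at R1 (-4<3).
IV fails to dominate I at R2 (-5<10).
No single strategy dominates all the others.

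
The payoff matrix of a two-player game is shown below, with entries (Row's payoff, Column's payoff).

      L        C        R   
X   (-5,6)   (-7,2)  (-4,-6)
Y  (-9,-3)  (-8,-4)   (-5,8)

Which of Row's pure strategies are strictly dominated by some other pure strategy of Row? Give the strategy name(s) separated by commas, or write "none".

Y

X is not dominated — it holds its own against Y at L (-5>-9).
X strictly dominates Y — L: -5>-9, C: -7>-8, R: -4>-5.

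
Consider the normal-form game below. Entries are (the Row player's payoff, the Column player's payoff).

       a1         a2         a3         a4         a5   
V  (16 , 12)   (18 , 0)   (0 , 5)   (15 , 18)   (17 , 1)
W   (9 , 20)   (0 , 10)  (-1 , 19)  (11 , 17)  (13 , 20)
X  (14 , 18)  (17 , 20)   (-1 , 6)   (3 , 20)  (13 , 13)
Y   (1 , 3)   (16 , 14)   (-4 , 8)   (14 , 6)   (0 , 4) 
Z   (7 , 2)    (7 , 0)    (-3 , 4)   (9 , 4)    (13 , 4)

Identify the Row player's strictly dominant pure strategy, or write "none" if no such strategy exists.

V

V vs W: a1: 16>9, a2: 18>0, a3: 0>-1, a4: 15>11, a5: 17>13.
V vs X: a1: 16>14, a2: 18>17, a3: 0>-1, a4: 15>3, a5: 17>13.
V vs Y: a1: 16>1, a2: 18>16, a3: 0>-4, a4: 15>14, a5: 17>0.
V vs Z: a1: 16>7, a2: 18>7, a3: 0>-3, a4: 15>9, a5: 17>13.
V strictly beats every other strategy against every opponent action, so it is strictly dominant.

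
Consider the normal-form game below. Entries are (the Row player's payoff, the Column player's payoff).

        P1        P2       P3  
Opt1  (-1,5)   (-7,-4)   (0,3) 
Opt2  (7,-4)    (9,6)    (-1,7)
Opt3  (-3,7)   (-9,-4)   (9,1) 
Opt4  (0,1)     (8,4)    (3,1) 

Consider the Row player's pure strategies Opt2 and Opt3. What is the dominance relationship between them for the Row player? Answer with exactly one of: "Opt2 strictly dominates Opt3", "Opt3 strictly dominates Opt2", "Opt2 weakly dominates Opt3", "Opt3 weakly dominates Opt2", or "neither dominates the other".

Opt2's payoffs vs Opt3's, by the Column player's action — P1: 7>-3, P2: 9>-9, P3: -1<9.
Opt2 does better at P1, P2 but worse at P3; neither strategy dominates the other.

neither dominates the other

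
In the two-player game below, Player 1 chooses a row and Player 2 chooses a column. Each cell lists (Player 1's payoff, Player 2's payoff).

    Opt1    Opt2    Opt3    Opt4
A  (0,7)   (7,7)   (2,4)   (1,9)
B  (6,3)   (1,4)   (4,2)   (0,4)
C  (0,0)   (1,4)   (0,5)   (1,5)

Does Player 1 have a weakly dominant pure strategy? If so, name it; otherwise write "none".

none

A fails to dominate B at Opt1 (0<6).
B fails to dominate A at Opt2 (1<7).
C fails to dominate A at Opt2 (1<7).
No single strategy dominates all the others.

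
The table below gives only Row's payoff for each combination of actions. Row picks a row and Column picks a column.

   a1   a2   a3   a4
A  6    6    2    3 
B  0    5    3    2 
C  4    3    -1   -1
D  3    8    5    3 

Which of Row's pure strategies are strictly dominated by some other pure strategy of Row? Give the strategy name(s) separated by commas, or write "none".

A: no other strategy beats it everywhere (B at a1 (6>0); C at a1 (6>4); D at a1 (6>3)).
B: dominated, since D does at least as well everywhere (a1: 3>0, a2: 8>5, a3: 5>3, a4: 3>2).
A strictly dominates C — a1: 6>4, a2: 6>3, a3: 2>-1, a4: 3>-1.
D: no other strategy beats it everywhere (A at a2 (8>6); B at a1 (3>0); C at a2 (8>3)).

B, C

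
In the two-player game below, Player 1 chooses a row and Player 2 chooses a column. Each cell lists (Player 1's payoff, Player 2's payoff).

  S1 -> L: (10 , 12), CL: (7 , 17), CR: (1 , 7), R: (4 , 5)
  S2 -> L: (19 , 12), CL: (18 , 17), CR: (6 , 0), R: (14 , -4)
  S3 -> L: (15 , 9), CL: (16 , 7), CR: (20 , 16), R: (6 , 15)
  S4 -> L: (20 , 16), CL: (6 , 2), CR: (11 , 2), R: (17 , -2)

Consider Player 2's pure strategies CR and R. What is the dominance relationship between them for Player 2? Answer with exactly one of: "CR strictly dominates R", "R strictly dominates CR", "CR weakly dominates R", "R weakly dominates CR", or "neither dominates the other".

CR strictly dominates R

CR's payoffs vs R's, by Player 1's action — S1: 7>5, S2: 0>-4, S3: 16>15, S4: 2>-2.
Every comparison favours CR, so CR strictly dominates R.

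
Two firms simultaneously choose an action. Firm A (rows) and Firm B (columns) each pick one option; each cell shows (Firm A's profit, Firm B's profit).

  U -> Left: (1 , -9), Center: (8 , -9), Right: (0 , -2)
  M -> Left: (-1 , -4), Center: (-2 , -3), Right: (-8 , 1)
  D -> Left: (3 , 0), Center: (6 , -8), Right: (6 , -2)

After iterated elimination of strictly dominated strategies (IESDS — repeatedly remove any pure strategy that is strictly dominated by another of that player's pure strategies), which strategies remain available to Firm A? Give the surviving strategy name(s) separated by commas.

D

Row M is eliminated: U beats it against every remaining column (Left: 1>-1, Center: 8>-2, Right: 0>-8).
Firm B's strategy Center is strictly dominated by Right (U: -2>-9, D: -2>-8) and is removed.
Firm A's strategy U is strictly dominated by D (Left: 3>1, Right: 6>0) and is removed.
Firm B's strategy Right is strictly dominated by Left (D: 0>-2) and is removed.
Among the remaining strategies, none is strictly dominated by another pure strategy of the same player, so the elimination stops.
Surviving strategies — Firm A: {D}; Firm B: {Left}.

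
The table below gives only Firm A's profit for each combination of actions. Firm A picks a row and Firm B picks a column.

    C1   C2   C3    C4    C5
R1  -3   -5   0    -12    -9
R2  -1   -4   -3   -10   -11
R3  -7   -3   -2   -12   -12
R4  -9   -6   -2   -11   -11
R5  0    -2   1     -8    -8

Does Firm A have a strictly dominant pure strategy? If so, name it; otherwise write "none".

R5

R5 vs R1: C1: 0>-3, C2: -2>-5, C3: 1>0, C4: -8>-12, C5: -8>-9.
R5 vs R2: C1: 0>-1, C2: -2>-4, C3: 1>-3, C4: -8>-10, C5: -8>-11.
R5 vs R3: C1: 0>-7, C2: -2>-3, C3: 1>-2, C4: -8>-12, C5: -8>-12.
R5 vs R4: C1: 0>-9, C2: -2>-6, C3: 1>-2, C4: -8>-11, C5: -8>-11.
R5 strictly beats every other strategy against every opponent action, so it is strictly dominant.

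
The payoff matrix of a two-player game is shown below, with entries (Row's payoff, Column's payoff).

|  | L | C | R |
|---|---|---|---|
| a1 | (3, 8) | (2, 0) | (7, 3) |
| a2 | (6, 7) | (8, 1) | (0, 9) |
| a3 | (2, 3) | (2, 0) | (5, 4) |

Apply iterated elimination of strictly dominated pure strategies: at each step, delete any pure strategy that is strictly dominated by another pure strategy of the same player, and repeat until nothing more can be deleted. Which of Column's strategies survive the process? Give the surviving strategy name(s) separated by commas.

L, R

For Column, L strictly dominates C on the remaining rows (a1: 8>0, a2: 7>1, a3: 3>0); eliminate C.
Row's strategy a3 is strictly dominated by a1 (L: 3>2, R: 7>5) and is removed.
Among the remaining strategies, none is strictly dominated by another pure strategy of the same player, so the elimination stops.
Surviving strategies — Row: {a1, a2}; Column: {L, R}.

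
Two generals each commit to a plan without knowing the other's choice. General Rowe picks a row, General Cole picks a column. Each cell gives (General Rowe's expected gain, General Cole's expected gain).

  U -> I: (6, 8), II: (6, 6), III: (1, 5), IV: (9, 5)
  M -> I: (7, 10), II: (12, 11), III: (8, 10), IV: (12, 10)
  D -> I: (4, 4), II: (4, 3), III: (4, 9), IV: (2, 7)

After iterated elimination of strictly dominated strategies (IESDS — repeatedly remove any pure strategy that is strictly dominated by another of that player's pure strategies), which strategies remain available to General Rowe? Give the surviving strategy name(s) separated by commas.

General Rowe's strategy U is strictly dominated by M (I: 7>6, II: 12>6, III: 8>1, IV: 12>9) and is removed.
General Rowe's strategy D is strictly dominated by M (I: 7>4, II: 12>4, III: 8>4, IV: 12>2) and is removed.
Column I is eliminated: II beats it against every remaining row (M: 11>10).
General Cole's strategy III is strictly dominated by II (M: 11>10) and is removed.
General Cole's strategy IV is strictly dominated by II (M: 11>10) and is removed.
Among the remaining strategies, none is strictly dominated by another pure strategy of the same player, so the elimination stops.
Surviving strategies — General Rowe: {M}; General Cole: {II}.

M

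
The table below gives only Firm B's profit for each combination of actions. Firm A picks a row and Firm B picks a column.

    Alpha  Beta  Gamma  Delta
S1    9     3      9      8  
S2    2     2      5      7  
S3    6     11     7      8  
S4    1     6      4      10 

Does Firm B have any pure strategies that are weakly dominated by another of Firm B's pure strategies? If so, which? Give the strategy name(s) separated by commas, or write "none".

Alpha

Gamma weakly dominates Alpha — S1: 9=9, S2: 5>2, S3: 7>6, S4: 4>1.
Beta is not dominated — it holds its own against Alpha at S3 (11>6); Gamma at S3 (11>7); Delta at S3 (11>8).
Gamma: no other strategy beats it everywhere (Alpha at S2 (5>2); Beta at S1 (9>3); Delta at S1 (9>8)).
Delta: no other strategy beats it everywhere (Alpha at S2 (7>2); Beta at S1 (8>3); Gamma at S2 (7>5)).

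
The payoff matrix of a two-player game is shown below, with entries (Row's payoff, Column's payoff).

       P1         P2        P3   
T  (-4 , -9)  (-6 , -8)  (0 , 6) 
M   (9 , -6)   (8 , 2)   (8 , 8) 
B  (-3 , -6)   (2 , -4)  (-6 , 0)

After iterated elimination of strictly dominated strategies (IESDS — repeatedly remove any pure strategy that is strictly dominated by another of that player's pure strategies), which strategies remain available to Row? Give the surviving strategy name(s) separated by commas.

Row's strategy T is strictly dominated by M (P1: 9>-4, P2: 8>-6, P3: 8>0) and is removed.
Row B is eliminated: M beats it against every remaining column (P1: 9>-3, P2: 8>2, P3: 8>-6).
Column's strategy P1 is strictly dominated by P2 (M: 2>-6) and is removed.
Column P2 is eliminated: P3 beats it against every remaining row (M: 8>2).
Among the remaining strategies, none is strictly dominated by another pure strategy of the same player, so the elimination stops.
Surviving strategies — Row: {M}; Column: {P3}.

M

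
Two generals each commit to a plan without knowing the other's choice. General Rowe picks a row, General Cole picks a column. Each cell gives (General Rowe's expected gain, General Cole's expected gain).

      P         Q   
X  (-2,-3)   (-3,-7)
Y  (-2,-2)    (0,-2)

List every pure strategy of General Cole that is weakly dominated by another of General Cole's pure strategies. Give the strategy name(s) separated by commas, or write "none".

P is not dominated — it holds its own against Q at X (-3>-7).
Q: dominated, since P does at least as well everywhere (X: -3>-7, Y: -2=-2).

Q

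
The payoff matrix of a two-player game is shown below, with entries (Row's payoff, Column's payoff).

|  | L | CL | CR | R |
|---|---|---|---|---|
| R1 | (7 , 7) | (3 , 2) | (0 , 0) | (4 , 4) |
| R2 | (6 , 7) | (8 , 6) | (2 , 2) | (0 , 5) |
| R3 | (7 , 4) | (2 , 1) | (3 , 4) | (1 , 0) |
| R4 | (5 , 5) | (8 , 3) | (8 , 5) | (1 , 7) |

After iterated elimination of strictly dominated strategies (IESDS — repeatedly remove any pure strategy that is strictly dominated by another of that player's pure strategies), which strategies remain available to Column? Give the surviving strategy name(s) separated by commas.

L, CR, R

Column CL is eliminated: L beats it against every remaining row (R1: 7>2, R2: 7>6, R3: 4>1, R4: 5>3).
Row's strategy R2 is strictly dominated by R3 (L: 7>6, CR: 3>2, R: 1>0) and is removed.
Among the remaining strategies, none is strictly dominated by another pure strategy of the same player, so the elimination stops.
Surviving strategies — Row: {R1, R3, R4}; Column: {L, CR, R}.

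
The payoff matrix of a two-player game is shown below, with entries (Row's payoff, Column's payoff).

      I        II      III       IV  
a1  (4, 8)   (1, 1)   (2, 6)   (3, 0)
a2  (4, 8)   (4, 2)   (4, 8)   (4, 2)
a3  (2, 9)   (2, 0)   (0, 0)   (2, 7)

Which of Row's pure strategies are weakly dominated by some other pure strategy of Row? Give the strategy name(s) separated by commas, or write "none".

a1, a3

a1: dominated, since a2 does at least as well everywhere (I: 4=4, II: 4>1, III: 4>2, IV: 4>3).
Nothing dominates a2: a1 at II (4>1); a3 at I (4>2).
a2 weakly dominates a3 — I: 4>2, II: 4>2, III: 4>0, IV: 4>2.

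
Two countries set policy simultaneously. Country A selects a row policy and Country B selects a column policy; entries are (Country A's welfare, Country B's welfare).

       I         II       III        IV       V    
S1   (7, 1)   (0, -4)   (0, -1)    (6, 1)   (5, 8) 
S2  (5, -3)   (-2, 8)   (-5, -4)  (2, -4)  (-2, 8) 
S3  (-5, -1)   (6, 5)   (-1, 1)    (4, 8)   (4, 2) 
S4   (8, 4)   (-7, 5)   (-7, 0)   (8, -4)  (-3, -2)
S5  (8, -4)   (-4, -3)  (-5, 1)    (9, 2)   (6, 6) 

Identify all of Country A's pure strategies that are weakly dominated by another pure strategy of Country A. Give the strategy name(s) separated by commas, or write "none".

S2, S4

S1 is not dominated — it holds its own against S2 at I (7>5); S3 at I (7>-5); S4 at II (0>-7); S5 at II (0>-4).
S2 is weakly dominated by S1 (I: 7>5, II: 0>-2, III: 0>-5, IV: 6>2, V: 5>-2).
S3: no other strategy beats it everywhere (S1 at II (6>0); S2 at II (6>-2); S4 at II (6>-7); S5 at II (6>-4)).
S4 is weakly dominated by S5 (I: 8=8, II: -4>-7, III: -5>-7, IV: 9>8, V: 6>-3).
Nothing dominates S5: S1 at I (8>7); S2 at I (8>5); S3 at I (8>-5); S4 at II (-4>-7).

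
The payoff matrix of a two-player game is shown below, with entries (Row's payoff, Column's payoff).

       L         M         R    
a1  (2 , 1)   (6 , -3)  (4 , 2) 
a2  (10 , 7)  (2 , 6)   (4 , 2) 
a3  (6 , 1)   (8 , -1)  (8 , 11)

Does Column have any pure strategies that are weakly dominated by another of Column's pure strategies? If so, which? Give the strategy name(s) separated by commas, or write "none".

M

L is not dominated — it holds its own against M at a1 (1>-3); R at a2 (7>2).
M: dominated, since L does at least as well everywhere (a1: 1>-3, a2: 7>6, a3: 1>-1).
Nothing dominates R: L at a1 (2>1); M at a1 (2>-3).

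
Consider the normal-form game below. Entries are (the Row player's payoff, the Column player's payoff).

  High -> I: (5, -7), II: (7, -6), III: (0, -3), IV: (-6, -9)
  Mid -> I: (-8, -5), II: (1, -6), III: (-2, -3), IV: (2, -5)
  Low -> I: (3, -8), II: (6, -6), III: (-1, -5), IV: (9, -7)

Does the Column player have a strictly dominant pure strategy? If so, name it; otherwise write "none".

III vs I: High: -3>-7, Mid: -3>-5, Low: -5>-8.
III vs II: High: -3>-6, Mid: -3>-6, Low: -5>-6.
III vs IV: High: -3>-9, Mid: -3>-5, Low: -5>-7.
III strictly beats every other strategy against every opponent action, so it is strictly dominant.

III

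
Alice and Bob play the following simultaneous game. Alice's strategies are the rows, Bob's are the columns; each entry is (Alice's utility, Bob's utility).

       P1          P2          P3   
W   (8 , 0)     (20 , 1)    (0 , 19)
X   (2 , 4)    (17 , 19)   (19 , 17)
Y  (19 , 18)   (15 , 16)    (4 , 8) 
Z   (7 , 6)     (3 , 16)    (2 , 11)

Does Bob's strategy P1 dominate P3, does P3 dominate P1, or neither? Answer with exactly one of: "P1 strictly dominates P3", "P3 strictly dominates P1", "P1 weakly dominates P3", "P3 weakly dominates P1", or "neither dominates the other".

Compare P1 to P3 across every action of Alice: W: 0<19, X: 4<17, Y: 18>8, Z: 6<11.
P1 does better at Y but worse at W, X, Z; neither strategy dominates the other.

neither dominates the other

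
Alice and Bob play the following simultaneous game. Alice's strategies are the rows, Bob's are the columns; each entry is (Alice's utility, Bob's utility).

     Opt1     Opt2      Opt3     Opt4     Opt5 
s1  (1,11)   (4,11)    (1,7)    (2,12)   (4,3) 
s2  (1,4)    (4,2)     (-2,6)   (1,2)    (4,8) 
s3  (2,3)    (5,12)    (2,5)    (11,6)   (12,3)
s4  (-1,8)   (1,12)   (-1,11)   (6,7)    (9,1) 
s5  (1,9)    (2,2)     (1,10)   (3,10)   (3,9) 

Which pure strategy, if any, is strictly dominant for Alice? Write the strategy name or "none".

s3 vs s1: Opt1: 2>1, Opt2: 5>4, Opt3: 2>1, Opt4: 11>2, Opt5: 12>4.
s3 vs s2: Opt1: 2>1, Opt2: 5>4, Opt3: 2>-2, Opt4: 11>1, Opt5: 12>4.
s3 vs s4: Opt1: 2>-1, Opt2: 5>1, Opt3: 2>-1, Opt4: 11>6, Opt5: 12>9.
s3 vs s5: Opt1: 2>1, Opt2: 5>2, Opt3: 2>1, Opt4: 11>3, Opt5: 12>3.
s3 strictly beats every other strategy against every opponent action, so it is strictly dominant.

s3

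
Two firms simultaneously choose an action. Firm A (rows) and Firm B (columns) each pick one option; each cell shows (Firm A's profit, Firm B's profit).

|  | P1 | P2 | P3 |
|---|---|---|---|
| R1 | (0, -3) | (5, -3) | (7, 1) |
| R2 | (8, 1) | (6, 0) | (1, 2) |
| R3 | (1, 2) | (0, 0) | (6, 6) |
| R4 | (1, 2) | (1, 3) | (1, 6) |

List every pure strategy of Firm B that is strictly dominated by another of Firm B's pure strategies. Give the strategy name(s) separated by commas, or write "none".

P1, P2

P1 is strictly dominated by P3 (R1: 1>-3, R2: 2>1, R3: 6>2, R4: 6>2).
P3 strictly dominates P2 — R1: 1>-3, R2: 2>0, R3: 6>0, R4: 6>3.
P3 is not dominated — it holds its own against P1 at R1 (1>-3); P2 at R1 (1>-3).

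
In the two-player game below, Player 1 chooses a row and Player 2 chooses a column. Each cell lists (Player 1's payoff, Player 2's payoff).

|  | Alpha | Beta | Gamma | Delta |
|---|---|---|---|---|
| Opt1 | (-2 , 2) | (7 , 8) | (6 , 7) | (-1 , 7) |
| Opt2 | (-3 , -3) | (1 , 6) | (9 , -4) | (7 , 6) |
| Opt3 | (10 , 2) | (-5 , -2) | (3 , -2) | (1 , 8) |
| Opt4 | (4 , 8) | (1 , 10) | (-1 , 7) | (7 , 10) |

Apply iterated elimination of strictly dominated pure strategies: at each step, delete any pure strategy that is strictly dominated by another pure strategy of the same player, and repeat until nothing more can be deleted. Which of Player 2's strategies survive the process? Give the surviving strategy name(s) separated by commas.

Beta, Delta

For Player 2, Delta strictly dominates Alpha on the remaining rows (Opt1: 7>2, Opt2: 6>-3, Opt3: 8>2, Opt4: 10>8); eliminate Alpha.
For Player 1, Opt2 strictly dominates Opt3 on the remaining columns (Beta: 1>-5, Gamma: 9>3, Delta: 7>1); eliminate Opt3.
Player 2's strategy Gamma is strictly dominated by Beta (Opt1: 8>7, Opt2: 6>-4, Opt4: 10>7) and is removed.
Among the remaining strategies, none is strictly dominated by another pure strategy of the same player, so the elimination stops.
Surviving strategies — Player 1: {Opt1, Opt2, Opt4}; Player 2: {Beta, Delta}.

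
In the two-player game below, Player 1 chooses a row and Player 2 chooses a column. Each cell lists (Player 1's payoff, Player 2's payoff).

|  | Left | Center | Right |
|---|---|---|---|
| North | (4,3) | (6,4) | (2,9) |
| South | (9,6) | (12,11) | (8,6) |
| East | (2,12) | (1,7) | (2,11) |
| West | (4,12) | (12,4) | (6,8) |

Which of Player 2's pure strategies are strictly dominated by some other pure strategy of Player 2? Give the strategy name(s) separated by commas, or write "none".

none

Left is not dominated — it holds its own against Center at East (12>7); Right at South (6=6).
Center: no other strategy beats it everywhere (Left at North (4>3); Right at South (11>6)).
Right: no other strategy beats it everywhere (Left at North (9>3); Center at North (9>4)).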